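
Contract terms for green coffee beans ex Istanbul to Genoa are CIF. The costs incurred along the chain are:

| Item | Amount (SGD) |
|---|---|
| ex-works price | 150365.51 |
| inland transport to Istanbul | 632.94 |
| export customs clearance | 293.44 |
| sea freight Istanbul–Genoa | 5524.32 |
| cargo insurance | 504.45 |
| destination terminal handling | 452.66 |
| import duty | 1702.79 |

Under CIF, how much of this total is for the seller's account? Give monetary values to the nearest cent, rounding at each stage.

Seller's account: SGD 157320.66

CIF: the seller pays costs through ocean freight and marine insurance to the destination port.
Seller's account: goods 150365.51 + inland to port 632.94 + export clearance 293.44 + freight 5524.32 + insurance 504.45 = 157320.66
Buyer's account: destination terminal 452.66 + duty 1702.79 = 2155.45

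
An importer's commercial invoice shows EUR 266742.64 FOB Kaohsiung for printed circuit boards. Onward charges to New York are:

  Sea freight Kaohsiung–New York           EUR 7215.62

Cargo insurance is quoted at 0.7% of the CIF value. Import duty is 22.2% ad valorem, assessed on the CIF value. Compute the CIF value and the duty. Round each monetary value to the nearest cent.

CIF value: EUR 275889.49; import duty: EUR 61247.47

Let C be the CIF value. C = FOB price + freight + 0.7% × C
C − 0.7% × C = 266742.64 + 7215.62
0.993 × C = 273958.26
C = 273958.26 / 0.993 = 275889.49
Insurance premium = 0.7% × 275889.49 = 1931.23
Import duty = 275889.49 × 22.2% = 61247.47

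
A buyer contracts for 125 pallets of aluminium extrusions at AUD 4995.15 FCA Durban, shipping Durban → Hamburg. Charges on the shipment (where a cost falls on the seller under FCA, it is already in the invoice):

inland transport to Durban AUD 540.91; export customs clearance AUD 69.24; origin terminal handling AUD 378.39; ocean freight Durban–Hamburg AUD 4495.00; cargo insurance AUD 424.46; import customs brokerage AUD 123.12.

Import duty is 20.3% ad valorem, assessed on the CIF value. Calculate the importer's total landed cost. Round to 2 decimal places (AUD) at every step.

FCA: the seller delivers export-cleared goods to the carrier; the buyer bears costs from that point.
Already in the invoice (seller's account under FCA): inland to port, export clearance — exclude.
CIF value = FCA price + origin terminal + freight + insurance = 4995.15 + 378.39 + 4495.00 + 424.46 = 10293.00
Import duty = 10293.00 × 20.3% = 2089.48
Buyer bears: origin terminal 378.39 + freight 4495.00 + insurance 424.46 + brokerage 123.12 + duty 2089.48 = 7510.45
Landed cost = invoice 4995.15 + 7510.45 = 12505.60

Total landed cost: AUD 12505.60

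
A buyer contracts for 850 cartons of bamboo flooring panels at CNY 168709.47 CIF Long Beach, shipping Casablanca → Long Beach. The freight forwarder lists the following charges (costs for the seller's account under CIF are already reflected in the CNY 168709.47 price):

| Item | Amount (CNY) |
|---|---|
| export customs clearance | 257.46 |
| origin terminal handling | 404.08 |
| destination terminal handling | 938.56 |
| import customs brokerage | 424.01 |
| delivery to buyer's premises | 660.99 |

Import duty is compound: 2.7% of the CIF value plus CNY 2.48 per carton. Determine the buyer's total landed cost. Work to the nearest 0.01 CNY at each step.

CIF: the seller pays costs through ocean freight and marine insurance to the destination port.
Already in the invoice (seller's account under CIF): export clearance, origin terminal — exclude.
The CIF price already equals the CIF value: 168709.47
Ad valorem component: 168709.47 × 2.7% = 4555.16
Specific component: 850 × 2.48 = 2108.00
Import duty = 4555.16 + 2108.00 = 6663.16
Buyer bears: destination terminal 938.56 + brokerage 424.01 + delivery 660.99 + duty 6663.16 = 8686.72
Landed cost = invoice 168709.47 + 8686.72 = 177396.19

Total landed cost: CNY 177396.19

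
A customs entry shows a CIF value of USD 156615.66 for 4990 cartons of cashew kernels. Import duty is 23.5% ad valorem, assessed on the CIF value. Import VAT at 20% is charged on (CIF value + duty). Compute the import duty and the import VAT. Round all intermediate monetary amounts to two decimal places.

Import duty: USD 36804.68; import VAT: USD 38684.07

Import duty = 156615.66 × 23.5% = 36804.68
VAT base = CIF + duty = 156615.66 + 36804.68 = 193420.34
Import VAT = 193420.34 × 20% = 38684.07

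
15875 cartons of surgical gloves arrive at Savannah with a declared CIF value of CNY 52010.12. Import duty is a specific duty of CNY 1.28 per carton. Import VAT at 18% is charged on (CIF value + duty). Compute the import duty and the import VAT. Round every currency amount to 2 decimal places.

Import duty: CNY 20320.00; import VAT: CNY 13019.42

Import duty = 15875 × 1.28 = 20320.00
VAT base = CIF + duty = 52010.12 + 20320.00 = 72330.12
Import VAT = 72330.12 × 18% = 13019.42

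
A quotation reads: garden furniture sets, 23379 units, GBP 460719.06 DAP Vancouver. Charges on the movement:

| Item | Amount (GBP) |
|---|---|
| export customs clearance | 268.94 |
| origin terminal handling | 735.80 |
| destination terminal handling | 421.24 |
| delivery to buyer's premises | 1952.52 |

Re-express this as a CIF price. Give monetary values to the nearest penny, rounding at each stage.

Not relevant to the conversion: export clearance, origin terminal — on the seller under both DAP and CIF; already in the DAP price and stays in the CIF price.
From DAP to CIF, the seller no longer bears: destination terminal, delivery.
CIF price = 460719.06 − 421.24 − 1952.52 = 458345.30

CIF price: GBP 458345.30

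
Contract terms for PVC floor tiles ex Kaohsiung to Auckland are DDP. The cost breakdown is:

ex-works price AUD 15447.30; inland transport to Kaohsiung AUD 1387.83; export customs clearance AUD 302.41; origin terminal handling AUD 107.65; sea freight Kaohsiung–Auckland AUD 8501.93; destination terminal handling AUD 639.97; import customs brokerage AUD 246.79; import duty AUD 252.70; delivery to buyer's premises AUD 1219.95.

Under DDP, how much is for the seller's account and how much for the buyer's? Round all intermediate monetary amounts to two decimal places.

Seller: AUD 28106.53; buyer: AUD 0.00

DDP: the seller bears all costs including import duty.
Seller's account: goods 15447.30 + inland to port 1387.83 + export clearance 302.41 + origin terminal 107.65 + freight 8501.93 + destination terminal 639.97 + brokerage 246.79 + duty 252.70 + delivery 1219.95 = 28106.53
Buyer's account: 0.00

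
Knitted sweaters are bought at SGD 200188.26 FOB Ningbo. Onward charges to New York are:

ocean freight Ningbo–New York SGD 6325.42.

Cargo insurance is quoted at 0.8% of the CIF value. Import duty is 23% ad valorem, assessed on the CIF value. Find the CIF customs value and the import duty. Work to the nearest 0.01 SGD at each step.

CIF value: SGD 208179.11; import duty: SGD 47881.20

Let C be the CIF value. C = FOB price + freight + 0.8% × C
C − 0.8% × C = 200188.26 + 6325.42
0.992 × C = 206513.68
C = 206513.68 / 0.992 = 208179.11
Insurance premium = 0.8% × 208179.11 = 1665.43
Import duty = 208179.11 × 23% = 47881.20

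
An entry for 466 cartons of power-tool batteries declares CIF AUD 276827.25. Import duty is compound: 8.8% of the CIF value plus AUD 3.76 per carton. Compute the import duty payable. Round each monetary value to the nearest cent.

Ad valorem component: 276827.25 × 8.8% = 24360.80
Specific component: 466 × 3.76 = 1752.16
Import duty = 24360.80 + 1752.16 = 26112.96

Import duty: AUD 26112.96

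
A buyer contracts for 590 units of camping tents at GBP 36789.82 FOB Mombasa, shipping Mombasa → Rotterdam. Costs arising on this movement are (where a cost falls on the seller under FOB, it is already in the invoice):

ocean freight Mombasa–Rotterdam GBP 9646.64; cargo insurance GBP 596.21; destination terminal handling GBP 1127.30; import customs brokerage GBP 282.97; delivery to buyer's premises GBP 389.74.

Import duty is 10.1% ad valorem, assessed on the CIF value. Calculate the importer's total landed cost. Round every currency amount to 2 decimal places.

Total landed cost: GBP 53582.98

FOB: the seller bears costs until goods are on board at the origin port; the buyer bears freight, insurance and all costs thereafter.
CIF value = FOB price + freight + insurance = 36789.82 + 9646.64 + 596.21 = 47032.67
Import duty = 47032.67 × 10.1% = 4750.30
Buyer bears: freight 9646.64 + insurance 596.21 + destination terminal 1127.30 + brokerage 282.97 + delivery 389.74 + duty 4750.30 = 16793.16
Landed cost = invoice 36789.82 + 16793.16 = 53582.98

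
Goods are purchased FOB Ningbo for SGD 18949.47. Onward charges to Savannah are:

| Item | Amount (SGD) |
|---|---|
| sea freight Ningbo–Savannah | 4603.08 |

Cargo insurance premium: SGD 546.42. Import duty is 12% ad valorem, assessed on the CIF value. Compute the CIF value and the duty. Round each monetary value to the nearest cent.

CIF value: SGD 24098.97; import duty: SGD 2891.88

CIF = FOB price + freight + insurance
CIF = 18949.47 + 4603.08 + 546.42 = 24098.97
Import duty = 24098.97 × 12% = 2891.88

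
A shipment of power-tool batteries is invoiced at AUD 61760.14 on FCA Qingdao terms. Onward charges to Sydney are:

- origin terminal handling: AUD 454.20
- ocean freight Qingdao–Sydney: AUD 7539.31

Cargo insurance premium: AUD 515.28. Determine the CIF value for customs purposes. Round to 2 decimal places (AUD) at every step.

CIF = FCA price + pre-shipment costs + freight + insurance
CIF = 61760.14 + 454.20 + 7539.31 + 515.28 = 70268.93

CIF value: AUD 70268.93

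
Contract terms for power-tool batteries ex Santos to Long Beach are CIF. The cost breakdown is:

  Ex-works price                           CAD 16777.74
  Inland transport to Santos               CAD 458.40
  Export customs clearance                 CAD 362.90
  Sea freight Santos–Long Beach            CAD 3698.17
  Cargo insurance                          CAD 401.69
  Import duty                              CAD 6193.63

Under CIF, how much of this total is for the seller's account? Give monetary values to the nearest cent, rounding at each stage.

CIF: the seller pays costs through ocean freight and marine insurance to the destination port.
Seller's account: goods 16777.74 + inland to port 458.40 + export clearance 362.90 + freight 3698.17 + insurance 401.69 = 21698.90
Buyer's account: duty 6193.63 = 6193.63

Seller's account: CAD 21698.90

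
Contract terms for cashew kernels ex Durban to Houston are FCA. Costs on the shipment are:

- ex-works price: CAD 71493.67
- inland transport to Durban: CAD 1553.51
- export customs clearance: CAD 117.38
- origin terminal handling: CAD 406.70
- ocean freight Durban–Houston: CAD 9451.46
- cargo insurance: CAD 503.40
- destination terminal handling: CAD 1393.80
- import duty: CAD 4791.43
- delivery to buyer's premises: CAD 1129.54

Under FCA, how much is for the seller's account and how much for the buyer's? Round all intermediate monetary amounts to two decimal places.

Seller: CAD 73164.56; buyer: CAD 17676.33

FCA: the seller delivers export-cleared goods to the carrier; the buyer bears costs from that point.
Seller's account: goods 71493.67 + inland to port 1553.51 + export clearance 117.38 = 73164.56
Buyer's account: origin terminal 406.70 + freight 9451.46 + insurance 503.40 + destination terminal 1393.80 + duty 4791.43 + delivery 1129.54 = 17676.33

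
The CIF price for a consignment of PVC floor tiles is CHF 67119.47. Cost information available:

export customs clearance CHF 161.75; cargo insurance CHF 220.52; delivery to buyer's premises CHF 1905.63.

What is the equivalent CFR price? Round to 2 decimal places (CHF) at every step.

Not relevant to the conversion: export clearance — on the seller under both CIF and CFR; already in the CIF price and stays in the CFR price. delivery — on the buyer under both terms; not part of either seller's price.
From CIF to CFR, the seller no longer bears: insurance.
CFR price = 67119.47 − 220.52 = 66898.95

CFR price: CHF 66898.95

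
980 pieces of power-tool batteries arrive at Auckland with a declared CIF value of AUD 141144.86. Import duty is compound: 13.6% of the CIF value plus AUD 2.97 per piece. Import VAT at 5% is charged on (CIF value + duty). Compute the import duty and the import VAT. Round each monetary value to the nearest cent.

Ad valorem component: 141144.86 × 13.6% = 19195.70
Specific component: 980 × 2.97 = 2910.60
Import duty = 19195.70 + 2910.60 = 22106.30
VAT base = CIF + duty = 141144.86 + 22106.30 = 163251.16
Import VAT = 163251.16 × 5% = 8162.56

Import duty: AUD 22106.30; import VAT: AUD 8162.56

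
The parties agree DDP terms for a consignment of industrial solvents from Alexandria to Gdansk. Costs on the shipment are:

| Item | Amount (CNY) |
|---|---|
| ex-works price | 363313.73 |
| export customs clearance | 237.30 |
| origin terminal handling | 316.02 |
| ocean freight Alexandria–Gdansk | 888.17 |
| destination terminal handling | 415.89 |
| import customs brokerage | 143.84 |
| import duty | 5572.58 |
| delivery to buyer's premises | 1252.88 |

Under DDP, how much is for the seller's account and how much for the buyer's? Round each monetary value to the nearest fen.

Seller: CNY 372140.41; buyer: CNY 0.00

DDP: the seller bears all costs including import duty.
Seller's account: goods 363313.73 + export clearance 237.30 + origin terminal 316.02 + freight 888.17 + destination terminal 415.89 + brokerage 143.84 + duty 5572.58 + delivery 1252.88 = 372140.41
Buyer's account: 0.00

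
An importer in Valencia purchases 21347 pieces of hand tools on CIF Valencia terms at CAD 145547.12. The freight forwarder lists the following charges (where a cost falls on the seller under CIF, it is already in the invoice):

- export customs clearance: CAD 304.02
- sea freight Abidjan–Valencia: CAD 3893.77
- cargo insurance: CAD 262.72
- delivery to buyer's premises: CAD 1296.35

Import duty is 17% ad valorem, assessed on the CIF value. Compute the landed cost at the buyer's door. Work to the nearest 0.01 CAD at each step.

CIF: the seller pays costs through ocean freight and marine insurance to the destination port.
Already in the invoice (seller's account under CIF): export clearance, freight, insurance — exclude.
The CIF price already equals the CIF value: 145547.12
Import duty = 145547.12 × 17% = 24743.01
Buyer bears: delivery 1296.35 + duty 24743.01 = 26039.36
Landed cost = invoice 145547.12 + 26039.36 = 171586.48

Total landed cost: CAD 171586.48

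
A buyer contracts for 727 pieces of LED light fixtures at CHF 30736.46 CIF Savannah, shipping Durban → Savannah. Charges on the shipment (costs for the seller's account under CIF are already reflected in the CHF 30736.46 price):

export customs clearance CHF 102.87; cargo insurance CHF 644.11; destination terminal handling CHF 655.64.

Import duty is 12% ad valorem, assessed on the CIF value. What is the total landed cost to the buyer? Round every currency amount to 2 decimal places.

CIF: the seller pays costs through ocean freight and marine insurance to the destination port.
Already in the invoice (seller's account under CIF): export clearance, insurance — exclude.
The CIF price already equals the CIF value: 30736.46
Import duty = 30736.46 × 12% = 3688.38
Buyer bears: destination terminal 655.64 + duty 3688.38 = 4344.02
Landed cost = invoice 30736.46 + 4344.02 = 35080.48

Total landed cost: CHF 35080.48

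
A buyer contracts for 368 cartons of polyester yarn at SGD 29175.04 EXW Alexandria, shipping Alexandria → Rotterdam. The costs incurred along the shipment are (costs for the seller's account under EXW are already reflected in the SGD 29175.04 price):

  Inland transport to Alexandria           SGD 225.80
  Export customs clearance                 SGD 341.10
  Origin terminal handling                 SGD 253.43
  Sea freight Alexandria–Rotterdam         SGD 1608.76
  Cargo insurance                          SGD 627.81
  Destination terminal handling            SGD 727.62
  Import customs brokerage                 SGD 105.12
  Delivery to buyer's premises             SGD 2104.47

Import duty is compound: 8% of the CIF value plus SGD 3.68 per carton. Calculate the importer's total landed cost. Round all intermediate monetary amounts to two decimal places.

Total landed cost: SGD 39101.95

EXW: the seller makes goods available at their premises; the buyer bears all onward costs.
CIF value = EXW price + inland to port + export clearance + origin terminal + freight + insurance = 29175.04 + 225.80 + 341.10 + 253.43 + 1608.76 + 627.81 = 32231.94
Ad valorem component: 32231.94 × 8% = 2578.56
Specific component: 368 × 3.68 = 1354.24
Import duty = 2578.56 + 1354.24 = 3932.80
Buyer bears: inland to port 225.80 + export clearance 341.10 + origin terminal 253.43 + freight 1608.76 + insurance 627.81 + destination terminal 727.62 + brokerage 105.12 + delivery 2104.47 + duty 3932.80 = 9926.91
Landed cost = invoice 29175.04 + 9926.91 = 39101.95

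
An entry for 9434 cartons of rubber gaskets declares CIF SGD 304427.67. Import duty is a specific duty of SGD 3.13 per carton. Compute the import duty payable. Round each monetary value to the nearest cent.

Import duty = 9434 × 3.13 = 29528.42

Import duty: SGD 29528.42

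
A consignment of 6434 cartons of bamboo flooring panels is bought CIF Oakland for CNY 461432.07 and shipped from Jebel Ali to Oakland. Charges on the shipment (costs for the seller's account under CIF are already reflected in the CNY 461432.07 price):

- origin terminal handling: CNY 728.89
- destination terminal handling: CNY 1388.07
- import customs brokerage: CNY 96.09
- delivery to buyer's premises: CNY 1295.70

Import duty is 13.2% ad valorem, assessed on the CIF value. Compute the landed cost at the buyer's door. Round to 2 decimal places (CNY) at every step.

CIF: the seller pays costs through ocean freight and marine insurance to the destination port.
Already in the invoice (seller's account under CIF): origin terminal — exclude.
The CIF price already equals the CIF value: 461432.07
Import duty = 461432.07 × 13.2% = 60909.03
Buyer bears: destination terminal 1388.07 + brokerage 96.09 + delivery 1295.70 + duty 60909.03 = 63688.89
Landed cost = invoice 461432.07 + 63688.89 = 525120.96

Total landed cost: CNY 525120.96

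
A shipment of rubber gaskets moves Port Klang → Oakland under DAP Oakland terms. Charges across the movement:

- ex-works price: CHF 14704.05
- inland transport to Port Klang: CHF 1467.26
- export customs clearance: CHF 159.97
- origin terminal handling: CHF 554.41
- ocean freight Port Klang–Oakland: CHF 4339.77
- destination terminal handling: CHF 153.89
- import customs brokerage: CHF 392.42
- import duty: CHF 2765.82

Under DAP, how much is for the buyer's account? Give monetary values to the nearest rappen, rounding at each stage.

DAP: the seller bears all costs to the named destination except import duty and clearance.
Seller's account: goods 14704.05 + inland to port 1467.26 + export clearance 159.97 + origin terminal 554.41 + freight 4339.77 + destination terminal 153.89 = 21379.35
Buyer's account: brokerage 392.42 + duty 2765.82 = 3158.24

Buyer's account: CHF 3158.24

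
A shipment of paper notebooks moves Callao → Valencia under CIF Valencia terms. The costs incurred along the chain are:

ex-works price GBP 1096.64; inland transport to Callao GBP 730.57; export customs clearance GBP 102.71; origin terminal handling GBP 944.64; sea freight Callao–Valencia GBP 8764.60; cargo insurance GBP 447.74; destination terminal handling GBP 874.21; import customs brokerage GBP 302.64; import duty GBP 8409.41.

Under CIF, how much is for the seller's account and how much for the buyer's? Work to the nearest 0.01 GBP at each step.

CIF: the seller pays costs through ocean freight and marine insurance to the destination port.
Seller's account: goods 1096.64 + inland to port 730.57 + export clearance 102.71 + origin terminal 944.64 + freight 8764.60 + insurance 447.74 = 12086.90
Buyer's account: destination terminal 874.21 + brokerage 302.64 + duty 8409.41 = 9586.26

Seller: GBP 12086.90; buyer: GBP 9586.26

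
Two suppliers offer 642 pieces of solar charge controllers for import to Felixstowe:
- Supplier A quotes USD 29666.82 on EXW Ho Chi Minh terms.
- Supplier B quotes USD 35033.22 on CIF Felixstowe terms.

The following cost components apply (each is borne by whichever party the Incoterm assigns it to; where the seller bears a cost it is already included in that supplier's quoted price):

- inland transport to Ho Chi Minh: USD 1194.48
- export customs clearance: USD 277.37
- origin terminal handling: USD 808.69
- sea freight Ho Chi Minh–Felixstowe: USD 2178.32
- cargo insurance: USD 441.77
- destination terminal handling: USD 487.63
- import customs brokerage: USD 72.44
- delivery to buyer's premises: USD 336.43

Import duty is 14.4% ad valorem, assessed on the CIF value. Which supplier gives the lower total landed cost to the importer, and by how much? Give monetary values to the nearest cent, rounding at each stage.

Supplier A (EXW):
CIF value = EXW price + inland to port + export clearance + origin terminal + freight + insurance = 29666.82 + 1194.48 + 277.37 + 808.69 + 2178.32 + 441.77 = 34567.45
Import duty = 34567.45 × 14.4% = 4977.71
Buyer bears (A): 1194.48 + 277.37 + 808.69 + 2178.32 + 441.77 + 487.63 + 72.44 + 336.43 = 5797.13
Landed cost (A) = invoice 29666.82 + 5797.13 + duty 4977.71 = 40441.66
Supplier B (CIF):
The CIF price already equals the CIF value: 35033.22
Import duty = 35033.22 × 14.4% = 5044.78
Buyer bears (B): 487.63 + 72.44 + 336.43 = 896.50
Landed cost (B) = invoice 35033.22 + 896.50 + duty 5044.78 = 40974.50
Difference = |40441.66 − 40974.50| = 532.84

Supplier A is cheaper by USD 532.84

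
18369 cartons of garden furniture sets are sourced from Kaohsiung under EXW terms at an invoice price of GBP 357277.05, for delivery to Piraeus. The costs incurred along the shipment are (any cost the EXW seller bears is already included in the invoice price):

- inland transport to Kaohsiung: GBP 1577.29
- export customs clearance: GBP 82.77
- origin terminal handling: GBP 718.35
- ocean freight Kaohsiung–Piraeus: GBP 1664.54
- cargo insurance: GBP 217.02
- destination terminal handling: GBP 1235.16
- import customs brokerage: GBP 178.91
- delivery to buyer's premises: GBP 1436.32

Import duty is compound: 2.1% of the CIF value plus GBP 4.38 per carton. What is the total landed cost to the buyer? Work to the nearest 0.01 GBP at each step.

Total landed cost: GBP 452435.91

EXW: the seller makes goods available at their premises; the buyer bears all onward costs.
CIF value = EXW price + inland to port + export clearance + origin terminal + freight + insurance = 357277.05 + 1577.29 + 82.77 + 718.35 + 1664.54 + 217.02 = 361537.02
Ad valorem component: 361537.02 × 2.1% = 7592.28
Specific component: 18369 × 4.38 = 80456.22
Import duty = 7592.28 + 80456.22 = 88048.50
Buyer bears: inland to port 1577.29 + export clearance 82.77 + origin terminal 718.35 + freight 1664.54 + insurance 217.02 + destination terminal 1235.16 + brokerage 178.91 + delivery 1436.32 + duty 88048.50 = 95158.86
Landed cost = invoice 357277.05 + 95158.86 = 452435.91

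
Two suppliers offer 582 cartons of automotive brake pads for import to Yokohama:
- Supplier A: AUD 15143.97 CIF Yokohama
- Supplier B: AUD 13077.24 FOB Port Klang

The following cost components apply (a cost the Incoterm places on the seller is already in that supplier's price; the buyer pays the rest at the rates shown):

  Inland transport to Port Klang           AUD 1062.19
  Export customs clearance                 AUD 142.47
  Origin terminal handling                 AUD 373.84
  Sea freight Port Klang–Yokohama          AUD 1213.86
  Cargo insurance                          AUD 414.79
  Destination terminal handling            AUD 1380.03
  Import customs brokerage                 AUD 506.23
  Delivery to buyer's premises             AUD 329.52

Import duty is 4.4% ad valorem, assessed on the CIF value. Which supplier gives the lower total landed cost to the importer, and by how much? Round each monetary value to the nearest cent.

Supplier B is cheaper by AUD 457.35

Supplier A (CIF):
The CIF price already equals the CIF value: 15143.97
Import duty = 15143.97 × 4.4% = 666.33
Buyer bears (A): 1380.03 + 506.23 + 329.52 = 2215.78
Landed cost (A) = invoice 15143.97 + 2215.78 + duty 666.33 = 18026.08
Supplier B (FOB):
CIF value = FOB price + freight + insurance = 13077.24 + 1213.86 + 414.79 = 14705.89
Import duty = 14705.89 × 4.4% = 647.06
Buyer bears (B): 1213.86 + 414.79 + 1380.03 + 506.23 + 329.52 = 3844.43
Landed cost (B) = invoice 13077.24 + 3844.43 + duty 647.06 = 17568.73
Difference = |18026.08 − 17568.73| = 457.35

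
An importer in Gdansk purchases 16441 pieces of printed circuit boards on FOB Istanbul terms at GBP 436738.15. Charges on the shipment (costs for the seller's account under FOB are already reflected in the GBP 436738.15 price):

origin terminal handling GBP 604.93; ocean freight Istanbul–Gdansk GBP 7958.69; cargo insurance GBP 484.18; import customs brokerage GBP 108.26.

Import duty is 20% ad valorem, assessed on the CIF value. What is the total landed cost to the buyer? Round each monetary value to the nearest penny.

FOB: the seller bears costs until goods are on board at the origin port; the buyer bears freight, insurance and all costs thereafter.
Already in the invoice (seller's account under FOB): origin terminal — exclude.
CIF value = FOB price + freight + insurance = 436738.15 + 7958.69 + 484.18 = 445181.02
Import duty = 445181.02 × 20% = 89036.20
Buyer bears: freight 7958.69 + insurance 484.18 + brokerage 108.26 + duty 89036.20 = 97587.33
Landed cost = invoice 436738.15 + 97587.33 = 534325.48

Total landed cost: GBP 534325.48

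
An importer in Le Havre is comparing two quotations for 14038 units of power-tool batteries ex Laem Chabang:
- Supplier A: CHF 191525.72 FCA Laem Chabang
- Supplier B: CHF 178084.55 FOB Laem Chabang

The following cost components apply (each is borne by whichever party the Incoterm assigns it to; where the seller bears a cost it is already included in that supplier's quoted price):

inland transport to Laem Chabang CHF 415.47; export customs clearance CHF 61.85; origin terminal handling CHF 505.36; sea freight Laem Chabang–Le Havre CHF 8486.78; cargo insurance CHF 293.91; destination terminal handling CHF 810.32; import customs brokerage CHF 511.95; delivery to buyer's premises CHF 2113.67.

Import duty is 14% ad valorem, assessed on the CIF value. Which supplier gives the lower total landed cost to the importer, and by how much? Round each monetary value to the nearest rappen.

Supplier B is cheaper by CHF 15899.05

Supplier A (FCA):
CIF value = FCA price + origin terminal + freight + insurance = 191525.72 + 505.36 + 8486.78 + 293.91 = 200811.77
Import duty = 200811.77 × 14% = 28113.65
Buyer bears (A): 505.36 + 8486.78 + 293.91 + 810.32 + 511.95 + 2113.67 = 12721.99
Landed cost (A) = invoice 191525.72 + 12721.99 + duty 28113.65 = 232361.36
Supplier B (FOB):
CIF value = FOB price + freight + insurance = 178084.55 + 8486.78 + 293.91 = 186865.24
Import duty = 186865.24 × 14% = 26161.13
Buyer bears (B): 8486.78 + 293.91 + 810.32 + 511.95 + 2113.67 = 12216.63
Landed cost (B) = invoice 178084.55 + 12216.63 + duty 26161.13 = 216462.31
Difference = |232361.36 − 216462.31| = 15899.05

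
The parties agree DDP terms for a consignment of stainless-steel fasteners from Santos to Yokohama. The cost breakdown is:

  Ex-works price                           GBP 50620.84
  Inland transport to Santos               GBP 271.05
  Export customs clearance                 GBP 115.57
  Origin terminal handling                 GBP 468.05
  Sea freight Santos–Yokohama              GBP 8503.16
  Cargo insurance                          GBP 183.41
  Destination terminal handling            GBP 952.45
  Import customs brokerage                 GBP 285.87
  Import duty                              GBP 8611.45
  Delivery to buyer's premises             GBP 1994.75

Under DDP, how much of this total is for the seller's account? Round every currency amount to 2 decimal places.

Seller's account: GBP 72006.60

DDP: the seller bears all costs including import duty.
Seller's account: goods 50620.84 + inland to port 271.05 + export clearance 115.57 + origin terminal 468.05 + freight 8503.16 + insurance 183.41 + destination terminal 952.45 + brokerage 285.87 + duty 8611.45 + delivery 1994.75 = 72006.60
Buyer's account: 0.00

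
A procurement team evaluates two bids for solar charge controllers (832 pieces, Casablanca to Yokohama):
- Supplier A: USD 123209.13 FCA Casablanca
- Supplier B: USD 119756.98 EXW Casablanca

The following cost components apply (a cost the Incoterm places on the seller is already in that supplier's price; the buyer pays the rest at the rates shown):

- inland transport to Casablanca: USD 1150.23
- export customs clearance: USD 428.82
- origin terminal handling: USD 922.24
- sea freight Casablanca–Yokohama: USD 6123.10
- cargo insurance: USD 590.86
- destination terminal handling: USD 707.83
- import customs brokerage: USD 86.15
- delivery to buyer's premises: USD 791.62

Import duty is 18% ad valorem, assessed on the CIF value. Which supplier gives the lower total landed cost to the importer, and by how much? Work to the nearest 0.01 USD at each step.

Supplier B is cheaper by USD 2210.26

Supplier A (FCA):
CIF value = FCA price + origin terminal + freight + insurance = 123209.13 + 922.24 + 6123.10 + 590.86 = 130845.33
Import duty = 130845.33 × 18% = 23552.16
Buyer bears (A): 922.24 + 6123.10 + 590.86 + 707.83 + 86.15 + 791.62 = 9221.80
Landed cost (A) = invoice 123209.13 + 9221.80 + duty 23552.16 = 155983.09
Supplier B (EXW):
CIF value = EXW price + inland to port + export clearance + origin terminal + freight + insurance = 119756.98 + 1150.23 + 428.82 + 922.24 + 6123.10 + 590.86 = 128972.23
Import duty = 128972.23 × 18% = 23215.00
Buyer bears (B): 1150.23 + 428.82 + 922.24 + 6123.10 + 590.86 + 707.83 + 86.15 + 791.62 = 10800.85
Landed cost (B) = invoice 119756.98 + 10800.85 + duty 23215.00 = 153772.83
Difference = |155983.09 − 153772.83| = 2210.26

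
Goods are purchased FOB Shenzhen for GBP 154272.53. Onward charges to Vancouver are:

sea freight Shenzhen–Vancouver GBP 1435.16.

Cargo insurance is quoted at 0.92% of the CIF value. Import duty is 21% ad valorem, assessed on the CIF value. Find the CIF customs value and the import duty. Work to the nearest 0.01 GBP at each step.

Let C be the CIF value. C = FOB price + freight + 0.92% × C
C − 0.92% × C = 154272.53 + 1435.16
0.9908 × C = 155707.69
C = 155707.69 / 0.9908 = 157153.50
Insurance premium = 0.92% × 157153.50 = 1445.81
Import duty = 157153.50 × 21% = 33002.24

CIF value: GBP 157153.50; import duty: GBP 33002.24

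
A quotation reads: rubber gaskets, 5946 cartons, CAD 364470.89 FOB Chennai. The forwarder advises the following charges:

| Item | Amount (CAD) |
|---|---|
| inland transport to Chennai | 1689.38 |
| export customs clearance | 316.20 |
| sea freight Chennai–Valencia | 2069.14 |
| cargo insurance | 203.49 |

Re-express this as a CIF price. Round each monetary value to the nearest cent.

Not relevant to the conversion: inland to port, export clearance — on the seller under both FOB and CIF; already in the FOB price and stays in the CIF price.
From FOB to CIF, the seller additionally bears: freight, insurance.
CIF price = 364470.89 + 2069.14 + 203.49 = 366743.52

CIF price: CAD 366743.52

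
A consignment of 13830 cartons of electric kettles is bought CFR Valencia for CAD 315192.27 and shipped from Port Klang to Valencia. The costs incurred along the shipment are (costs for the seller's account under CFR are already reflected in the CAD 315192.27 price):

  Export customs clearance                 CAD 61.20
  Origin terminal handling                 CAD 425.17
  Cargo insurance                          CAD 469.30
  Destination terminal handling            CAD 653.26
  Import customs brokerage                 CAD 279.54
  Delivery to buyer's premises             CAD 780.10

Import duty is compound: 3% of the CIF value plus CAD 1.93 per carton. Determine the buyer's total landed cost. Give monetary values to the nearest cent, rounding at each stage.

CFR: the seller pays costs through ocean freight to the destination port, but not insurance.
Already in the invoice (seller's account under CFR): export clearance, origin terminal — exclude.
CIF value = CFR price + insurance = 315192.27 + 469.30 = 315661.57
Ad valorem component: 315661.57 × 3% = 9469.85
Specific component: 13830 × 1.93 = 26691.90
Import duty = 9469.85 + 26691.90 = 36161.75
Buyer bears: insurance 469.30 + destination terminal 653.26 + brokerage 279.54 + delivery 780.10 + duty 36161.75 = 38343.95
Landed cost = invoice 315192.27 + 38343.95 = 353536.22

Total landed cost: CAD 353536.22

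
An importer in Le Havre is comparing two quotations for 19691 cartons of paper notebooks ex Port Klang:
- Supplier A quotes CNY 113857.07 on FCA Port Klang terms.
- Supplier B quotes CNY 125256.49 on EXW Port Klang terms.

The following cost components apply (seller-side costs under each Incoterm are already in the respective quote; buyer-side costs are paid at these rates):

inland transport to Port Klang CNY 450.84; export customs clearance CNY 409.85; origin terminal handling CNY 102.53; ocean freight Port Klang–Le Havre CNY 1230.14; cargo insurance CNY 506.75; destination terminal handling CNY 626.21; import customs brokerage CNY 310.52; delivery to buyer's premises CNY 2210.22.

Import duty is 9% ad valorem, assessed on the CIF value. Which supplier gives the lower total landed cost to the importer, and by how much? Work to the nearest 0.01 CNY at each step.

Supplier A is cheaper by CNY 13363.52

Supplier A (FCA):
CIF value = FCA price + origin terminal + freight + insurance = 113857.07 + 102.53 + 1230.14 + 506.75 = 115696.49
Import duty = 115696.49 × 9% = 10412.68
Buyer bears (A): 102.53 + 1230.14 + 506.75 + 626.21 + 310.52 + 2210.22 = 4986.37
Landed cost (A) = invoice 113857.07 + 4986.37 + duty 10412.68 = 129256.12
Supplier B (EXW):
CIF value = EXW price + inland to port + export clearance + origin terminal + freight + insurance = 125256.49 + 450.84 + 409.85 + 102.53 + 1230.14 + 506.75 = 127956.60
Import duty = 127956.60 × 9% = 11516.09
Buyer bears (B): 450.84 + 409.85 + 102.53 + 1230.14 + 506.75 + 626.21 + 310.52 + 2210.22 = 5847.06
Landed cost (B) = invoice 125256.49 + 5847.06 + duty 11516.09 = 142619.64
Difference = |129256.12 − 142619.64| = 13363.52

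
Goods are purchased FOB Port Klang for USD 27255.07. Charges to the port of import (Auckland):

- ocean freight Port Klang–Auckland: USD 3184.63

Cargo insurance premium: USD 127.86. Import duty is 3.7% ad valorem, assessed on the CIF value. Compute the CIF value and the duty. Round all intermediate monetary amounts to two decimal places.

CIF value: USD 30567.56; import duty: USD 1131.00

CIF = FOB price + freight + insurance
CIF = 27255.07 + 3184.63 + 127.86 = 30567.56
Import duty = 30567.56 × 3.7% = 1131.00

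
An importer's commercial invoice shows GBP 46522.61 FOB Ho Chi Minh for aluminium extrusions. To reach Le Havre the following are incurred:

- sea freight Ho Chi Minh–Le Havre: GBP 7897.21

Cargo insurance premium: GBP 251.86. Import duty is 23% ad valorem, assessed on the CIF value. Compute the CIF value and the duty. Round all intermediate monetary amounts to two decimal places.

CIF value: GBP 54671.68; import duty: GBP 12574.49

CIF = FOB price + freight + insurance
CIF = 46522.61 + 7897.21 + 251.86 = 54671.68
Import duty = 54671.68 × 23% = 12574.49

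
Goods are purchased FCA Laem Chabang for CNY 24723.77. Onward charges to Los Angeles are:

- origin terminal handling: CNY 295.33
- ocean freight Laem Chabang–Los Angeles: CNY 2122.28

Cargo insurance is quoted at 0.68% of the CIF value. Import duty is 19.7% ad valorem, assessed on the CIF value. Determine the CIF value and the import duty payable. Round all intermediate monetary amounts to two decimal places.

CIF value: CNY 27327.20; import duty: CNY 5383.46

Let C be the CIF value. C = FCA price + pre-shipment costs + freight + 0.68% × C
C − 0.68% × C = 24723.77 + 295.33 + 2122.28
0.9932 × C = 27141.38
C = 27141.38 / 0.9932 = 27327.20
Insurance premium = 0.68% × 27327.20 = 185.82
Import duty = 27327.20 × 19.7% = 5383.46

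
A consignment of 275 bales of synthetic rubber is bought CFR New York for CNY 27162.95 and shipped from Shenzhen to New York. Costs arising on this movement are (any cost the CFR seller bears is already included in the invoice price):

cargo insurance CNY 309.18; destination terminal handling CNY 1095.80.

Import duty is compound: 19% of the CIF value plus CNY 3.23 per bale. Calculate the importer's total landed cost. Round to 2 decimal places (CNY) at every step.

Total landed cost: CNY 34675.88

CFR: the seller pays costs through ocean freight to the destination port, but not insurance.
CIF value = CFR price + insurance = 27162.95 + 309.18 = 27472.13
Ad valorem component: 27472.13 × 19% = 5219.70
Specific component: 275 × 3.23 = 888.25
Import duty = 5219.70 + 888.25 = 6107.95
Buyer bears: insurance 309.18 + destination terminal 1095.80 + duty 6107.95 = 7512.93
Landed cost = invoice 27162.95 + 7512.93 = 34675.88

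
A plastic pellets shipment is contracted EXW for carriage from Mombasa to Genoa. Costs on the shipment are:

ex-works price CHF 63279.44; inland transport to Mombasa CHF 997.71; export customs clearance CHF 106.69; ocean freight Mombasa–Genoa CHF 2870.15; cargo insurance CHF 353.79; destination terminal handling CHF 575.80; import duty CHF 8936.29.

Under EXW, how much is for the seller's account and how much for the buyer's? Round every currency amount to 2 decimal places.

EXW: the seller makes goods available at their premises; the buyer bears all onward costs.
Seller's account: goods 63279.44 = 63279.44
Buyer's account: inland to port 997.71 + export clearance 106.69 + freight 2870.15 + insurance 353.79 + destination terminal 575.80 + duty 8936.29 = 13840.43

Seller: CHF 63279.44; buyer: CHF 13840.43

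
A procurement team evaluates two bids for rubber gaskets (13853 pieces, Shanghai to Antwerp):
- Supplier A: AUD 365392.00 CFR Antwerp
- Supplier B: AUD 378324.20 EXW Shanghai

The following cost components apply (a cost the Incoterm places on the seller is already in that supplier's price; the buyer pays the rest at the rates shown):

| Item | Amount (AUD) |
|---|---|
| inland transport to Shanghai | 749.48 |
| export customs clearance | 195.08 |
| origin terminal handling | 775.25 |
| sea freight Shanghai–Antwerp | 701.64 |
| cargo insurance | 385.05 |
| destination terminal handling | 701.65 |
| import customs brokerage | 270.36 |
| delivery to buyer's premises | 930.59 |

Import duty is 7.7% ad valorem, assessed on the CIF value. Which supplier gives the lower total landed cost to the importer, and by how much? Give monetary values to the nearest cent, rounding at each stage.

Supplier A is cheaper by AUD 16535.88

Supplier A (CFR):
CIF value = CFR price + insurance = 365392.00 + 385.05 = 365777.05
Import duty = 365777.05 × 7.7% = 28164.83
Buyer bears (A): 385.05 + 701.65 + 270.36 + 930.59 = 2287.65
Landed cost (A) = invoice 365392.00 + 2287.65 + duty 28164.83 = 395844.48
Supplier B (EXW):
CIF value = EXW price + inland to port + export clearance + origin terminal + freight + insurance = 378324.20 + 749.48 + 195.08 + 775.25 + 701.64 + 385.05 = 381130.70
Import duty = 381130.70 × 7.7% = 29347.06
Buyer bears (B): 749.48 + 195.08 + 775.25 + 701.64 + 385.05 + 701.65 + 270.36 + 930.59 = 4709.10
Landed cost (B) = invoice 378324.20 + 4709.10 + duty 29347.06 = 412380.36
Difference = |395844.48 − 412380.36| = 16535.88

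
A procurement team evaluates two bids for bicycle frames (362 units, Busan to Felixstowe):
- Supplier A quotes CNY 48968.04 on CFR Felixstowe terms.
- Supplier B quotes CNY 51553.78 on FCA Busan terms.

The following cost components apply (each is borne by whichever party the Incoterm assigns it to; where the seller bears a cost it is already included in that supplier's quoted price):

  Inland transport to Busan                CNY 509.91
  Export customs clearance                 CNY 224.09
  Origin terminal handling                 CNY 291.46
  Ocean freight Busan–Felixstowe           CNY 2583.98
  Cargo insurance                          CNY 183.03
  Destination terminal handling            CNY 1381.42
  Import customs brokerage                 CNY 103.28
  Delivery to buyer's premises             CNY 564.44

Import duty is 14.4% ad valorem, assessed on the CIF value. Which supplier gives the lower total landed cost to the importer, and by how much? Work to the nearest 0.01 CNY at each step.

Supplier A (CFR):
CIF value = CFR price + insurance = 48968.04 + 183.03 = 49151.07
Import duty = 49151.07 × 14.4% = 7077.75
Buyer bears (A): 183.03 + 1381.42 + 103.28 + 564.44 = 2232.17
Landed cost (A) = invoice 48968.04 + 2232.17 + duty 7077.75 = 58277.96
Supplier B (FCA):
CIF value = FCA price + origin terminal + freight + insurance = 51553.78 + 291.46 + 2583.98 + 183.03 = 54612.25
Import duty = 54612.25 × 14.4% = 7864.16
Buyer bears (B): 291.46 + 2583.98 + 183.03 + 1381.42 + 103.28 + 564.44 = 5107.61
Landed cost (B) = invoice 51553.78 + 5107.61 + duty 7864.16 = 64525.55
Difference = |58277.96 − 64525.55| = 6247.59

Supplier A is cheaper by CNY 6247.59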